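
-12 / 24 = -1 / 2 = -0.50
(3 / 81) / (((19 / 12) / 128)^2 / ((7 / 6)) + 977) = 917504 / 24202841265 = 0.00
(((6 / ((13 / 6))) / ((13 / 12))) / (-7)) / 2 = -216 / 1183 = -0.18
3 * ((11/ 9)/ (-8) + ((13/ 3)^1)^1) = 301/ 24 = 12.54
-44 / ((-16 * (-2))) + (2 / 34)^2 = -3171 / 2312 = -1.37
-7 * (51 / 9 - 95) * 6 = 3752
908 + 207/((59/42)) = 62266/59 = 1055.36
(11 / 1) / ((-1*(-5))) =11 / 5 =2.20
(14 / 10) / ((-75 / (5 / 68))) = -7 / 5100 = -0.00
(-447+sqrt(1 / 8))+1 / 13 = -5810 / 13+sqrt(2) / 4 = -446.57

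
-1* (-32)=32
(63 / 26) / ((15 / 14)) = 147 / 65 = 2.26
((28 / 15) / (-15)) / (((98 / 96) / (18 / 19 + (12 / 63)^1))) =-29056 / 209475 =-0.14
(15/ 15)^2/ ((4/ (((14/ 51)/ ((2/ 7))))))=49/ 204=0.24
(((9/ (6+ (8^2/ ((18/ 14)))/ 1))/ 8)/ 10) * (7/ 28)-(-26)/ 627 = 0.04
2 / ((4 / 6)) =3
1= 1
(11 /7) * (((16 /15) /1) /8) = 22 /105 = 0.21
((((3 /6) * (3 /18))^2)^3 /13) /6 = 1 /232906752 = 0.00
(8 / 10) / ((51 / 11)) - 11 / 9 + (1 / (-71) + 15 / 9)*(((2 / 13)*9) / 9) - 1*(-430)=303059201 / 706095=429.20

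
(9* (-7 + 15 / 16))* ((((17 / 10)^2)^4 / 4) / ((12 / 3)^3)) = -6089836245993 / 409600000000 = -14.87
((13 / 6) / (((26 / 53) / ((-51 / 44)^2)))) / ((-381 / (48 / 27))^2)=0.00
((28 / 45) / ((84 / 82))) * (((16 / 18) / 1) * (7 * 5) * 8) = 36736 / 243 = 151.18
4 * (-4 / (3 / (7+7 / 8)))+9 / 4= -159 / 4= -39.75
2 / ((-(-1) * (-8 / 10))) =-5 / 2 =-2.50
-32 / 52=-8 / 13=-0.62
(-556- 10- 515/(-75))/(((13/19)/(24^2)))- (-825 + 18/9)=-469881.25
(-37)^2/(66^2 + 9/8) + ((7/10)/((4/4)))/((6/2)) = 190853/348570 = 0.55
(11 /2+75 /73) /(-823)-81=-9733751 /120158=-81.01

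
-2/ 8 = -1/ 4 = -0.25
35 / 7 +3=8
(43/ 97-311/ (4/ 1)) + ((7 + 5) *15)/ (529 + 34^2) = -10094347/ 130756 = -77.20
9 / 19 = 0.47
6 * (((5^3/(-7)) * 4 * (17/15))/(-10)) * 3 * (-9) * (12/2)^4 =-11897280/7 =-1699611.43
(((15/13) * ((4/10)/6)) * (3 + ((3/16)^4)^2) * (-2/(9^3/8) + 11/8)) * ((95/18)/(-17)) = -247669415237195/2554921425567744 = -0.10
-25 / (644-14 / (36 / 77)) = -450 / 11053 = -0.04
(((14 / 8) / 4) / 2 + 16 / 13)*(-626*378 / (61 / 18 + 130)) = -2571.40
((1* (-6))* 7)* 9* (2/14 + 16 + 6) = -8370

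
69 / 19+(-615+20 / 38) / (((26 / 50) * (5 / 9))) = -524478 / 247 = -2123.39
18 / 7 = 2.57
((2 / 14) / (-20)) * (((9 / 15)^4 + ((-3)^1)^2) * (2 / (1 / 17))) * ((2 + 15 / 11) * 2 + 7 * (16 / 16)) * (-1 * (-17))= -124502067 / 240625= -517.41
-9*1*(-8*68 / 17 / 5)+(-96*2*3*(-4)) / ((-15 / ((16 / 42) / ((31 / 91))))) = -17696 / 155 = -114.17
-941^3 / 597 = -1395707.91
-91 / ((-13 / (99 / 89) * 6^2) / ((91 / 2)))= 7007 / 712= 9.84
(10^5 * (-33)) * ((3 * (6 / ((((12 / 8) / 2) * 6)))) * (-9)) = 118800000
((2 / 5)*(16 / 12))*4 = 2.13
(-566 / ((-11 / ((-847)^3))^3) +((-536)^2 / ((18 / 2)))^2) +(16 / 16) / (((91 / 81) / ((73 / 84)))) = -19691260211523393112449796877237 / 206388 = -95408939529058826639386960.00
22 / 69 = 0.32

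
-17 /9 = -1.89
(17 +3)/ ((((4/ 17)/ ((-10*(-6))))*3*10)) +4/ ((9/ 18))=178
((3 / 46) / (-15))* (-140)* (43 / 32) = 301 / 368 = 0.82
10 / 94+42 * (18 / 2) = 17771 / 47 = 378.11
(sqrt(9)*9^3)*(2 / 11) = 4374 / 11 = 397.64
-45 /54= -5 /6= -0.83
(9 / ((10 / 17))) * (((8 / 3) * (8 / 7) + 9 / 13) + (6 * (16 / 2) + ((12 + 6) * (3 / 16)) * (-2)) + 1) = 2561271 / 3640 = 703.65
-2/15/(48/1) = -1/360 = -0.00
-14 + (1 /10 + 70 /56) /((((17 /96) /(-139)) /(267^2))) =-6421143998 /85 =-75542870.56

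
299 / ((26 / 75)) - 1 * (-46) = 1817 / 2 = 908.50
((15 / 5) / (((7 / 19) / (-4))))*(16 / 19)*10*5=-9600 / 7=-1371.43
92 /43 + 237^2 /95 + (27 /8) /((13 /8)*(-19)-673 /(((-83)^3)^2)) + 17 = 67106947235263639783 /109960400683149265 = 610.28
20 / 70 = 2 / 7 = 0.29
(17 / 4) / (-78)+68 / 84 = 1649 / 2184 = 0.76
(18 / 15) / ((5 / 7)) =42 / 25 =1.68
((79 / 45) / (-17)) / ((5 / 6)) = -158 / 1275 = -0.12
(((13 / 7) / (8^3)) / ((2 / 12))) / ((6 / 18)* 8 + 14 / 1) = 0.00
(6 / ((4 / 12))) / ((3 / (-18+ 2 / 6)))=-106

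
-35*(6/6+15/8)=-805/8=-100.62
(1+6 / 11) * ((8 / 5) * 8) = 1088 / 55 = 19.78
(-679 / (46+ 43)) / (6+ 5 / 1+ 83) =-679 / 8366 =-0.08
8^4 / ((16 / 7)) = 1792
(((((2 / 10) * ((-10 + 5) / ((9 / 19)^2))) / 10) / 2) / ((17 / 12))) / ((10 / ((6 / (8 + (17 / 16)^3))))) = -1478656 / 144129825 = -0.01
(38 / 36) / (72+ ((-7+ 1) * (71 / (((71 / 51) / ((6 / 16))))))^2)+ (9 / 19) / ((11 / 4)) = 0.17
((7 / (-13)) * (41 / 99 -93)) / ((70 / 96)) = 68.37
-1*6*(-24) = 144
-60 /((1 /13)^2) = -10140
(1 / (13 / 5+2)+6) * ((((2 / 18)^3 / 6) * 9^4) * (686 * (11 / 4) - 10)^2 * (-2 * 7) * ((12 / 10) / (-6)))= 91950613.10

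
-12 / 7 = -1.71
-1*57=-57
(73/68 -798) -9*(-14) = -45623/68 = -670.93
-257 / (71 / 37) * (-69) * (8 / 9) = 1749656 / 213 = 8214.35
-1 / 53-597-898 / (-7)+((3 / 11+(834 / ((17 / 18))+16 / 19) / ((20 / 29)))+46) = 1132560272 / 1318163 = 859.20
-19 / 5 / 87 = -19 / 435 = -0.04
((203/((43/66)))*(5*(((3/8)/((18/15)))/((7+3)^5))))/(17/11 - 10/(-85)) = 1252713/427936000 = 0.00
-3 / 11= -0.27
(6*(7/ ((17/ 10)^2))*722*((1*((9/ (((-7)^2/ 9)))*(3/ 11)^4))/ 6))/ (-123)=-157901400/ 1214368463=-0.13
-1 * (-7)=7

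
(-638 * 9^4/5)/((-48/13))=9069489/40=226737.22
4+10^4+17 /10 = 100057 /10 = 10005.70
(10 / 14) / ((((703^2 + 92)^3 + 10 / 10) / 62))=0.00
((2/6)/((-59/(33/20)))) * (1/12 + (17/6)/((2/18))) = -3377/14160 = -0.24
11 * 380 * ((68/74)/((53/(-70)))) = -5073.13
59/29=2.03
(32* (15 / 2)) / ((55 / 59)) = 2832 / 11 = 257.45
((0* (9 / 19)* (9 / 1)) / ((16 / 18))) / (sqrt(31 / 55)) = 0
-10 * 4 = -40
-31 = -31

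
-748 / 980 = -187 / 245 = -0.76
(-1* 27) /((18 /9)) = -27 /2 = -13.50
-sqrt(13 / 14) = -sqrt(182) / 14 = -0.96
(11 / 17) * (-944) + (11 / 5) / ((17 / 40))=-10296 / 17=-605.65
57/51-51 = -848/17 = -49.88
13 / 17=0.76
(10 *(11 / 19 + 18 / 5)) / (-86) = -397 / 817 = -0.49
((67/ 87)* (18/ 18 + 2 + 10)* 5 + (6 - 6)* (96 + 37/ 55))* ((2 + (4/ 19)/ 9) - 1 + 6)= 5230355/ 14877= 351.57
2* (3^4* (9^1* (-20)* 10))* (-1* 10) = 2916000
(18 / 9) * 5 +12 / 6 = 12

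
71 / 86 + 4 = 415 / 86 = 4.83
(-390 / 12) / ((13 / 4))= -10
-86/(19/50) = -4300/19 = -226.32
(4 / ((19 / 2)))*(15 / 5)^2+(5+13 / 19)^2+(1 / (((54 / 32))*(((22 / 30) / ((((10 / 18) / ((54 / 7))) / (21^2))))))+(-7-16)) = 7167302039 / 547128351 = 13.10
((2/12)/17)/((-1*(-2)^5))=1/3264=0.00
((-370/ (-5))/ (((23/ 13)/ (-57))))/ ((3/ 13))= -237614/ 23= -10331.04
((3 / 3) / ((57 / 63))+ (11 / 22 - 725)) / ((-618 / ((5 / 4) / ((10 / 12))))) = 27489 / 15656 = 1.76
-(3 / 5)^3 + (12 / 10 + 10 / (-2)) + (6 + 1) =373 / 125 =2.98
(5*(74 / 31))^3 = 50653000 / 29791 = 1700.28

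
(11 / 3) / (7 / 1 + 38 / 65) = 715 / 1479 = 0.48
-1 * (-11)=11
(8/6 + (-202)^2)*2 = 244832/3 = 81610.67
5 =5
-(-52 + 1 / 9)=467 / 9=51.89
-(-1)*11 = 11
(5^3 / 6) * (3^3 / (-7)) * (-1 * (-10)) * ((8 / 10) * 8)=-5142.86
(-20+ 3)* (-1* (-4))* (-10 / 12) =170 / 3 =56.67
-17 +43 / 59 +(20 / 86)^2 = -1769140 / 109091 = -16.22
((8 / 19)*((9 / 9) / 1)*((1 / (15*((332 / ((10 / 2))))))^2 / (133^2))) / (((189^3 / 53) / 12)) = 106 / 46894265169482493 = 0.00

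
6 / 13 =0.46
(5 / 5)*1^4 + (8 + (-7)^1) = 2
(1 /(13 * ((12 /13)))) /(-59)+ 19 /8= 3361 /1416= 2.37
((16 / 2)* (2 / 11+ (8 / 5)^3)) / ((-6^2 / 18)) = -23528 / 1375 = -17.11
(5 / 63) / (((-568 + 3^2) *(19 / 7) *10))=-0.00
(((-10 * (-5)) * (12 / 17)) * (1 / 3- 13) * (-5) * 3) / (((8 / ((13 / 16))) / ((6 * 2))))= 277875 / 34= 8172.79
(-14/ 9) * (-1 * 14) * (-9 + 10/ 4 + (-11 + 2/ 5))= -1862/ 5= -372.40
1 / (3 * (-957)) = -1 / 2871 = -0.00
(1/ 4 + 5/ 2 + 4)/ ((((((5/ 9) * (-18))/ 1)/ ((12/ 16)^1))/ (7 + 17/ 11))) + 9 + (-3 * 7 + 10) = -5567/ 880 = -6.33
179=179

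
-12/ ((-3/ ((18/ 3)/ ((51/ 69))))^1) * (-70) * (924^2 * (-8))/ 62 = 250397758.18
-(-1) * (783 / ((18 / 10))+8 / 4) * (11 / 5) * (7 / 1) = 33649 / 5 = 6729.80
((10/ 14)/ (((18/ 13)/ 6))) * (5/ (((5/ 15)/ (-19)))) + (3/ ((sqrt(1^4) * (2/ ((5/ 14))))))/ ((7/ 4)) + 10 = -42720/ 49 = -871.84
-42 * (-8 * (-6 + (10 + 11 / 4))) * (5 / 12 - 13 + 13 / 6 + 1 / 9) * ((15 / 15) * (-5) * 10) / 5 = 233730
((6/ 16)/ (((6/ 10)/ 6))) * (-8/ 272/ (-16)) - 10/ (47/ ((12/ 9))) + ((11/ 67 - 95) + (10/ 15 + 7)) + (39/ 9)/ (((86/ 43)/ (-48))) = -1311830525/ 6852224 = -191.45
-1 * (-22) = 22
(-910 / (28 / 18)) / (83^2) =-585 / 6889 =-0.08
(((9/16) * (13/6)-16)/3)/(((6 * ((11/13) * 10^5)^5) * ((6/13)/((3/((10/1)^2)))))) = -207552787/16866432000000000000000000000000000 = -0.00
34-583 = -549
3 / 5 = 0.60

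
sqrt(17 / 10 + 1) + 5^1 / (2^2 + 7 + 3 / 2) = 2 / 5 + 3* sqrt(30) / 10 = 2.04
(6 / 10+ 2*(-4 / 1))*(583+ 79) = -24494 / 5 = -4898.80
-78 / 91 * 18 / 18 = -6 / 7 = -0.86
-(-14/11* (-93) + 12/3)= -1346/11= -122.36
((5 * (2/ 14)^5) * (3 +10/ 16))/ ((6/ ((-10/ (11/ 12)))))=-725/ 369754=-0.00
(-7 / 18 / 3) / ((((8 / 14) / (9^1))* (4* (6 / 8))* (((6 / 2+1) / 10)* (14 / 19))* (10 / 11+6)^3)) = -46585 / 6653952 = -0.01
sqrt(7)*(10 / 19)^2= 100*sqrt(7) / 361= 0.73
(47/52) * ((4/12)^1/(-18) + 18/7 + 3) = 5.02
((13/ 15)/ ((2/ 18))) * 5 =39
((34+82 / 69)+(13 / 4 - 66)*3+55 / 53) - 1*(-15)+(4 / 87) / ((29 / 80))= -1684127465 / 12302148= -136.90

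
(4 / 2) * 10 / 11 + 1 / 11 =21 / 11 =1.91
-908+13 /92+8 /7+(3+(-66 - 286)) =-808681 /644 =-1255.72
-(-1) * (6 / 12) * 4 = 2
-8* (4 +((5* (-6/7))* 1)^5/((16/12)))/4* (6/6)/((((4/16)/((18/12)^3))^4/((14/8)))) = 2412446127363/19208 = 125595904.17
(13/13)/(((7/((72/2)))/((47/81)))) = 188/63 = 2.98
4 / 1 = 4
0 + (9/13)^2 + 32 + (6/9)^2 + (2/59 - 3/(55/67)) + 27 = 277892051/4935645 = 56.30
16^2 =256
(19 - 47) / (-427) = 4 / 61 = 0.07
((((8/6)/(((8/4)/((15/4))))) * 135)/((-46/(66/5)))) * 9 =-40095/46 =-871.63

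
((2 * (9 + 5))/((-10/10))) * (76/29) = -2128/29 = -73.38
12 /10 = 6 /5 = 1.20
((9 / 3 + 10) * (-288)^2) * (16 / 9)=1916928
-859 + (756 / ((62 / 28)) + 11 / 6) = -95929 / 186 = -515.75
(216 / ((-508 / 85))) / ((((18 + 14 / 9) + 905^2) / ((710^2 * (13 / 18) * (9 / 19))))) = -135358411500 / 17787190613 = -7.61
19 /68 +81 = 5527 /68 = 81.28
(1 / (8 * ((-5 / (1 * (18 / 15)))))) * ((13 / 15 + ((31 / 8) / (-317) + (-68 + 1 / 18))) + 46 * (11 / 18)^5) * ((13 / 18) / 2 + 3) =11445994847177 / 1796979168000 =6.37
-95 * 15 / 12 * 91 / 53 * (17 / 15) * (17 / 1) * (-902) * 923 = 1040018544565 / 318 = 3270498567.81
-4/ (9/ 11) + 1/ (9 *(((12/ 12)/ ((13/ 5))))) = -23/ 5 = -4.60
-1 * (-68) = 68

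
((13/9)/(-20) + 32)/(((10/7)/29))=1166641/1800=648.13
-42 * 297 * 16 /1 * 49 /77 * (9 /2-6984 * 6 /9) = 590777712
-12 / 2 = -6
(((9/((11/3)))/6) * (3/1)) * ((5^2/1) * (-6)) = -2025/11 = -184.09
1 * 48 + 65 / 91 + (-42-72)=-457 / 7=-65.29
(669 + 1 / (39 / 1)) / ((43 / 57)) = 886.85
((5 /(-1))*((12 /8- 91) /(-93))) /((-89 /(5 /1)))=4475 /16554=0.27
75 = 75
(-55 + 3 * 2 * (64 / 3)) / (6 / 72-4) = -876 / 47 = -18.64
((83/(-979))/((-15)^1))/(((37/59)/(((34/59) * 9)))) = 8466/181115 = 0.05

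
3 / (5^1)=3 / 5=0.60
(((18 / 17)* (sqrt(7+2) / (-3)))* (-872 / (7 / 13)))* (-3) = -612144 / 119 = -5144.07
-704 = -704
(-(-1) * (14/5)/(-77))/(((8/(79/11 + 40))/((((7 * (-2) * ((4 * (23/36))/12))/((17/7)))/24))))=194971/17772480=0.01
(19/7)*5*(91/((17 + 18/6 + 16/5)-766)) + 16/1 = 53249/3714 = 14.34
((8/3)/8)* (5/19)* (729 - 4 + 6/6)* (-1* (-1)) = 1210/19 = 63.68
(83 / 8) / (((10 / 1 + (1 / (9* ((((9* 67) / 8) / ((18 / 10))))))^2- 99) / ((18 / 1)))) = -6790398075 / 3236119844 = -2.10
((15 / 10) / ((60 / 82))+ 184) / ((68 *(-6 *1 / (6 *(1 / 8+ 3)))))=-18605 / 2176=-8.55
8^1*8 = 64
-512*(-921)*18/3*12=33951744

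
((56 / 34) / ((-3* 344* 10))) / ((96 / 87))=-203 / 1403520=-0.00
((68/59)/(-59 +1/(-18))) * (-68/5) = 0.27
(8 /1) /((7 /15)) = 120 /7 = 17.14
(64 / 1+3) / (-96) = -67 / 96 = -0.70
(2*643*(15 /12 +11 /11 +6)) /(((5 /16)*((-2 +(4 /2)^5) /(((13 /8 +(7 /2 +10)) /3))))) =855833 /150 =5705.55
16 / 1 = 16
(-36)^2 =1296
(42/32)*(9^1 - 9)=0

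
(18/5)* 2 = 36/5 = 7.20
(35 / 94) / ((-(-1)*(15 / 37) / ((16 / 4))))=518 / 141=3.67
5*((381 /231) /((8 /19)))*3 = 36195 /616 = 58.76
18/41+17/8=841/328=2.56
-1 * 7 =-7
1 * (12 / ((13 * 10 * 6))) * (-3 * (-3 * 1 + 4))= -0.05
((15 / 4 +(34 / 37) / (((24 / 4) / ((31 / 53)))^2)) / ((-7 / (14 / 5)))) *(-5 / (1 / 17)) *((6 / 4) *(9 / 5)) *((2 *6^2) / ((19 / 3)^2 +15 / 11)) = 639065365389 / 1066872245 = 599.01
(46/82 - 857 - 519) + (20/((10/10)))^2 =-975.44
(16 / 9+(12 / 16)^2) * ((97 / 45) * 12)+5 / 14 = 230173 / 3780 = 60.89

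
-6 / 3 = -2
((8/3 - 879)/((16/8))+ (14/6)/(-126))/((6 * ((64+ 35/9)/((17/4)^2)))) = -3419159/175968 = -19.43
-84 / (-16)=21 / 4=5.25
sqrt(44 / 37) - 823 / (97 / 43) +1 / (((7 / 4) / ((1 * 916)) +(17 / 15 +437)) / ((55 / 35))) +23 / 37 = -20030205535682 / 54996332209 +2 * sqrt(407) / 37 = -363.12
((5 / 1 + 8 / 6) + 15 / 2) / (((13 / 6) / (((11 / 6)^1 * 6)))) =913 / 13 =70.23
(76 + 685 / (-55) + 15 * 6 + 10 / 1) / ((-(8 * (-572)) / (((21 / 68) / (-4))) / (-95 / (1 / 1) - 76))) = 6460209 / 13691392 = 0.47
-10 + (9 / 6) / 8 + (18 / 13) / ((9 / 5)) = -1881 / 208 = -9.04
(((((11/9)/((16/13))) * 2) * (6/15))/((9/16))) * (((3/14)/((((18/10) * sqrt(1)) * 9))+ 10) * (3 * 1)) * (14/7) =433004/5103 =84.85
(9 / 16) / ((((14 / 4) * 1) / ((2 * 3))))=27 / 28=0.96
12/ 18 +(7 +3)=32/ 3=10.67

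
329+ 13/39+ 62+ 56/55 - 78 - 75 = 39493/165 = 239.35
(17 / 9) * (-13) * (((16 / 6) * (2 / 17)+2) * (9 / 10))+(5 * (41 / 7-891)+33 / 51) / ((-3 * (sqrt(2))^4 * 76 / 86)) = 99341849 / 271320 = 366.14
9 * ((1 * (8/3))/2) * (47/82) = 282/41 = 6.88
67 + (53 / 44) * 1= 3001 / 44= 68.20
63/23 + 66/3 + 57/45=8972/345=26.01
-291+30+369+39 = 147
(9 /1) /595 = 9 /595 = 0.02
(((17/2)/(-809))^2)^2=83521/6853526069776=0.00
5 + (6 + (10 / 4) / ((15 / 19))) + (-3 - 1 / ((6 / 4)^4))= 1777 / 162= 10.97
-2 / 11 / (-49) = 2 / 539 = 0.00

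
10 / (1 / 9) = 90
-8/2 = -4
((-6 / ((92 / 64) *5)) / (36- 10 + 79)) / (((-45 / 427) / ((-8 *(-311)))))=4856576 / 25875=187.69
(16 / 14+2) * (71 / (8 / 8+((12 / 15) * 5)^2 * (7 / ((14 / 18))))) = 1562 / 1015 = 1.54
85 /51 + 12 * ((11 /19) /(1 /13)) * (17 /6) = 14681 /57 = 257.56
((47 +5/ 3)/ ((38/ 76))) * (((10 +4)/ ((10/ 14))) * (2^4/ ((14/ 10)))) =65408/ 3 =21802.67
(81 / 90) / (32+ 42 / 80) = 36 / 1301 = 0.03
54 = 54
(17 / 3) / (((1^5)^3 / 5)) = 85 / 3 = 28.33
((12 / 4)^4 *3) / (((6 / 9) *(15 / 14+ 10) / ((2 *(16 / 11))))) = 163296 / 1705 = 95.77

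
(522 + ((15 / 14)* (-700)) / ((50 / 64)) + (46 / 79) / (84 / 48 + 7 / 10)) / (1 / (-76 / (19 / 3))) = 20334936 / 3871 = 5253.15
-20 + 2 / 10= -99 / 5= -19.80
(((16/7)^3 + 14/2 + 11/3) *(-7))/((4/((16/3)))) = -93056/441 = -211.01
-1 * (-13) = 13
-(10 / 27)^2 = -100 / 729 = -0.14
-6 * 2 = -12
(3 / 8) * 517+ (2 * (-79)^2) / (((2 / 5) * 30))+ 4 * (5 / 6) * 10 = 10139 / 8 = 1267.38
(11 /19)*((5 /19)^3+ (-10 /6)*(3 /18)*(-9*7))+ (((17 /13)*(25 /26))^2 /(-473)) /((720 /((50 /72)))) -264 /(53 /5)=-28565388154566251305 /1934861163571125504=-14.76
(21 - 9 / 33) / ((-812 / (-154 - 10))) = 9348 / 2233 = 4.19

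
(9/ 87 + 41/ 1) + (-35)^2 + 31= 37616/ 29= 1297.10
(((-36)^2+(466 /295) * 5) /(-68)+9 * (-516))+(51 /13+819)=-100146089 /26078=-3840.25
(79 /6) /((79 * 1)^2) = 1 /474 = 0.00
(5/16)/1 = 5/16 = 0.31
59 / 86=0.69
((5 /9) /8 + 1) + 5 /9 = 13 /8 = 1.62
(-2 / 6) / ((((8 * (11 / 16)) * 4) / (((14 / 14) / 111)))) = -1 / 7326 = -0.00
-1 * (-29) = 29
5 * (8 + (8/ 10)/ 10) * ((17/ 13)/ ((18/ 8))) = 13736/ 585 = 23.48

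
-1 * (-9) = 9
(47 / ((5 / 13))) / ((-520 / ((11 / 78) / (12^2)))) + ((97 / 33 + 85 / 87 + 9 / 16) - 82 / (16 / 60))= -217145566123 / 716601600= -303.02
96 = 96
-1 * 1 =-1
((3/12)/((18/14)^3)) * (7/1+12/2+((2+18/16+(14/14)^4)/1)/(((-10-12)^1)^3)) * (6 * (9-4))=172647335/3763584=45.87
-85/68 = -1.25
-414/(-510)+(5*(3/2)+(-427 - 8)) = -72537/170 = -426.69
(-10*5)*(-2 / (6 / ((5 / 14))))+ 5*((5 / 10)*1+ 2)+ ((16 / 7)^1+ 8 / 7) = 919 / 42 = 21.88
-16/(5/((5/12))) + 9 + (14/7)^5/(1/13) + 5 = 1286/3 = 428.67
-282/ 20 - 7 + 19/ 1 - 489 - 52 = -5431/ 10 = -543.10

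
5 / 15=1 / 3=0.33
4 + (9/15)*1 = 23/5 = 4.60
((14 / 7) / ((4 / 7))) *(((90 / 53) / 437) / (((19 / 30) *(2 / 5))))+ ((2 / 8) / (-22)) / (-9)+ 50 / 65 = 3734231047 / 4530847464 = 0.82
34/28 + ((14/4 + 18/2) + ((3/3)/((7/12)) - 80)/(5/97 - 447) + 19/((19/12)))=3928438/151739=25.89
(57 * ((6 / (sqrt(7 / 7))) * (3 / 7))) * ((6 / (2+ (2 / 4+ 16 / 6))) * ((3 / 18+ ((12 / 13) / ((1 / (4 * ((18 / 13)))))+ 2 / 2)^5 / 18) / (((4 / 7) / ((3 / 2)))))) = 905446729489165830 / 4273613247319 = 211869.13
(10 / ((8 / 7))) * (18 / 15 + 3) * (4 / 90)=49 / 30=1.63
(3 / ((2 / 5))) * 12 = 90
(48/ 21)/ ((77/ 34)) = 544/ 539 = 1.01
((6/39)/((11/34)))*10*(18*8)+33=102639/143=717.76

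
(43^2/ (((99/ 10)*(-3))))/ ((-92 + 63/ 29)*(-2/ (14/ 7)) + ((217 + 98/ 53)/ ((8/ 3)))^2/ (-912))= -29304897443840/ 38807061945201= -0.76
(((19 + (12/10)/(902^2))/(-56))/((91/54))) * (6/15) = -1043447211/12956643700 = -0.08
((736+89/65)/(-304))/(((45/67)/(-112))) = 404.48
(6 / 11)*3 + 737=8125 / 11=738.64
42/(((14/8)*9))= 8/3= 2.67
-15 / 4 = -3.75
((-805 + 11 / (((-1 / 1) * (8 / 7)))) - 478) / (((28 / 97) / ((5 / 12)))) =-1865.84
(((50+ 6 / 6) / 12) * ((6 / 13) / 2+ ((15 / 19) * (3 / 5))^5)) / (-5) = -0.22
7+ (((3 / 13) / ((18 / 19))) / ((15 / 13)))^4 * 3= 153220321 / 21870000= 7.01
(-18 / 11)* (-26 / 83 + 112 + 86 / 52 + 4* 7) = -2745117 / 11869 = -231.28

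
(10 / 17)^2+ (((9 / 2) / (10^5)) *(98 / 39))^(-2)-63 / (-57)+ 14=9279791833372387 / 118655019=78208169.46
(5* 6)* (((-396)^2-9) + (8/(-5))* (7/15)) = 4704187.60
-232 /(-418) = 116 /209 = 0.56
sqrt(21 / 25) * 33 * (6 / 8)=99 * sqrt(21) / 20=22.68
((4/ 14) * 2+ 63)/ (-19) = -445/ 133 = -3.35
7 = 7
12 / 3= 4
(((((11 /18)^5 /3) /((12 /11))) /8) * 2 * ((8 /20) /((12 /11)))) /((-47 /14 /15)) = -136410197 /12788596224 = -0.01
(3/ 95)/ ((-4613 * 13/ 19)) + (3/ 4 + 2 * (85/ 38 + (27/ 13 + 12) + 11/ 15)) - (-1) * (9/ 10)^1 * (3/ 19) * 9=2469545801/ 68364660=36.12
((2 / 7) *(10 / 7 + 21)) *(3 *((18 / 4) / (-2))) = -4239 / 98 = -43.26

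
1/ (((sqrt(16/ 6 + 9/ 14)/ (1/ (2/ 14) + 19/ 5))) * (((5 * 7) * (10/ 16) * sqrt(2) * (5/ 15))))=1296 * sqrt(2919)/ 121625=0.58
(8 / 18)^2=16 / 81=0.20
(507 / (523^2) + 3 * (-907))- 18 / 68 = -25307706429 / 9299986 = -2721.26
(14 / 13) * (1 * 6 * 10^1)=840 / 13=64.62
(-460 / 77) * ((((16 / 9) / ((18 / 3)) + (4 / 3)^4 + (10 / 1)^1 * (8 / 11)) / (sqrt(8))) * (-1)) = 1099400 * sqrt(2) / 68607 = 22.66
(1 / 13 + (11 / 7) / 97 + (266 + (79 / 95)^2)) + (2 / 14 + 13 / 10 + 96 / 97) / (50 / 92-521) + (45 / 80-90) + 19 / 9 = 49285282773395143 / 274640838217200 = 179.45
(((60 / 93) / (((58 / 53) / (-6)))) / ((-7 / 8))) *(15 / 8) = 47700 / 6293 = 7.58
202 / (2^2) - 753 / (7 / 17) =-24895 / 14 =-1778.21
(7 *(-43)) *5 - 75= -1580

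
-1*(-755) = 755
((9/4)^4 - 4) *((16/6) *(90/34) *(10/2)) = 415275/544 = 763.37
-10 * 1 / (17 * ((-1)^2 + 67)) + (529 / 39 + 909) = 20796245 / 22542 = 922.56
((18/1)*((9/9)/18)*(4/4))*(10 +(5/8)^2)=665/64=10.39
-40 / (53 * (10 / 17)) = -1.28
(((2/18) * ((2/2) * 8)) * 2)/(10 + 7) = 16/153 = 0.10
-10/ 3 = -3.33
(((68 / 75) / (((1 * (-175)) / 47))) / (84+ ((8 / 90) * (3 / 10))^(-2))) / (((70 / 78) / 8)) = -1329536 / 912778125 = -0.00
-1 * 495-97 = -592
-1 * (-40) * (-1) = -40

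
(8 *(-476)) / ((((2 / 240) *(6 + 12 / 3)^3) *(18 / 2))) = -3808 / 75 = -50.77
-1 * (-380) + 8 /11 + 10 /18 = 37747 /99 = 381.28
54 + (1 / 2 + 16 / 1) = 141 / 2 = 70.50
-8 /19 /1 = -8 /19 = -0.42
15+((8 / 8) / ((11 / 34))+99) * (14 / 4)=8191 / 22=372.32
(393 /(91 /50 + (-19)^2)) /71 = 0.02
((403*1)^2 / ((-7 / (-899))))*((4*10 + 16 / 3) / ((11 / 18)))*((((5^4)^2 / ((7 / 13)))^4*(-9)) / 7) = -713043458818945661187171936035156250000 / 1294139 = -550979036115089384669785800000000.00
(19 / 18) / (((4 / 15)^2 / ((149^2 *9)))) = 94909275 / 32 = 2965914.84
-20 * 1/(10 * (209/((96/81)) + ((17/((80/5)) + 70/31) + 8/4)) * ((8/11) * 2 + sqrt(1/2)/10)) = -69836800/9204997669 + 2400640 * sqrt(2)/9204997669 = -0.01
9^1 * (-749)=-6741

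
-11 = -11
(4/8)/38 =1/76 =0.01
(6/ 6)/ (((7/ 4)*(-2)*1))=-2/ 7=-0.29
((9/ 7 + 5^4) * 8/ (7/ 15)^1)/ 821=13.08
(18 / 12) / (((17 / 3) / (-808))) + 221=7.12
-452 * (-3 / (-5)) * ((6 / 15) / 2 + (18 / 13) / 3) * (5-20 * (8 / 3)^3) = 39280156 / 585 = 67145.57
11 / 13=0.85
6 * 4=24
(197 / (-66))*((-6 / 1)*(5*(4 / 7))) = 3940 / 77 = 51.17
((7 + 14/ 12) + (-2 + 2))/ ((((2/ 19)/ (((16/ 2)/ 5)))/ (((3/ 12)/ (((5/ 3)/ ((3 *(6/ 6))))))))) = 2793/ 50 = 55.86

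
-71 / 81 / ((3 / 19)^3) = -486989 / 2187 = -222.67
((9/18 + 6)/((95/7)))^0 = 1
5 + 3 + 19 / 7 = 75 / 7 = 10.71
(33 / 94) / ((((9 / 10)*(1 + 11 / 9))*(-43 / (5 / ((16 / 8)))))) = -165 / 16168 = -0.01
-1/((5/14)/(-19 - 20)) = 109.20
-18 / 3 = -6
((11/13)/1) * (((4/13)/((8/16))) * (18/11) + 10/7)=2438/1183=2.06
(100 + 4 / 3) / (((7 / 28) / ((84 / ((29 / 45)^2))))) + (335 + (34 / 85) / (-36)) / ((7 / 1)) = 6208870187 / 75690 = 82030.26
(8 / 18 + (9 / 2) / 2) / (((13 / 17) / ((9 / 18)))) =1649 / 936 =1.76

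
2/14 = 1/7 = 0.14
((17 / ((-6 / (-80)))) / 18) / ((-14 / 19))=-17.09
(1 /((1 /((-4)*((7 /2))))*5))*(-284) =795.20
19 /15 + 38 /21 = 323 /105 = 3.08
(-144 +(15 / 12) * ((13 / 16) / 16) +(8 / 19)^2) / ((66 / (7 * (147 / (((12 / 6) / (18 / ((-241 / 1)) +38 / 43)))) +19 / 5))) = -77109002597817 / 84278216704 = -914.93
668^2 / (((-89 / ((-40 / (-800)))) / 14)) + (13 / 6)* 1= -9364919 / 2670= -3507.46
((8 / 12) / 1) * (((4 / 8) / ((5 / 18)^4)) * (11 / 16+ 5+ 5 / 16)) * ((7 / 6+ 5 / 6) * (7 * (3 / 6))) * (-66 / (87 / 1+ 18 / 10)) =-8083152 / 4625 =-1747.71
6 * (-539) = -3234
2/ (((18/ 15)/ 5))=25/ 3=8.33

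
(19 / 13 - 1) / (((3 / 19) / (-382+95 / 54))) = -390127 / 351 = -1111.47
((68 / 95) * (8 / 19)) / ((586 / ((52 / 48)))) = 884 / 1586595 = 0.00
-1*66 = -66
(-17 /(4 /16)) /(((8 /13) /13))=-2873 /2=-1436.50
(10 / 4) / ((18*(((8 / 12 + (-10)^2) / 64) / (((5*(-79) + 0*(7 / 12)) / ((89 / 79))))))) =-30.96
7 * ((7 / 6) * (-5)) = -245 / 6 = -40.83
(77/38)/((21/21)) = 77/38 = 2.03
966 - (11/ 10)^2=96479/ 100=964.79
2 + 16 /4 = 6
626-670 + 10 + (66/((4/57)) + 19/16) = 14523/16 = 907.69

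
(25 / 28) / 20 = 5 / 112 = 0.04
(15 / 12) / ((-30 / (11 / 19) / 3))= -11 / 152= -0.07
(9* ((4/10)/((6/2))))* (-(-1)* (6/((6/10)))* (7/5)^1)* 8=672/5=134.40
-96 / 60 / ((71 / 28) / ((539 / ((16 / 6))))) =-45276 / 355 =-127.54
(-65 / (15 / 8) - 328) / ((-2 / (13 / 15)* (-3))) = -7072 / 135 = -52.39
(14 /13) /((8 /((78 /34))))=21 /68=0.31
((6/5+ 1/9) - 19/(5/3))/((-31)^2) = -454/43245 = -0.01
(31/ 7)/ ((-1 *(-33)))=31/ 231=0.13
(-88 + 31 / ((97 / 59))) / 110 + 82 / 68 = 52358 / 90695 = 0.58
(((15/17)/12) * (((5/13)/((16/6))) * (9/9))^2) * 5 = 5625/735488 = 0.01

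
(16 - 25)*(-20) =180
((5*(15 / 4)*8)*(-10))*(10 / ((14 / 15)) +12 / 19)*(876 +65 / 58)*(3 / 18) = -9595919625 / 3857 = -2487923.16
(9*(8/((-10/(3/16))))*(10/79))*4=-54/79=-0.68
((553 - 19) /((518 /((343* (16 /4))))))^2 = 2738638224 /1369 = 2000466.20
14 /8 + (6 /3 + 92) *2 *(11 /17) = 8391 /68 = 123.40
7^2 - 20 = 29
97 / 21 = 4.62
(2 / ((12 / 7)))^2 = 49 / 36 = 1.36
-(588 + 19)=-607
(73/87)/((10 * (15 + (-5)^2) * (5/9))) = 219/58000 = 0.00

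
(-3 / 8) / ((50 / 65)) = -39 / 80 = -0.49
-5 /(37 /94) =-470 /37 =-12.70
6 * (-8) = -48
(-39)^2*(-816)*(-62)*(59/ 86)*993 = 2254147479792/ 43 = 52422034413.77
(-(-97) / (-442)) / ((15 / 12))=-194 / 1105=-0.18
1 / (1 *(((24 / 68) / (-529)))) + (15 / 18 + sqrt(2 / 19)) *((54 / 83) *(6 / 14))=-5224123 / 3486 + 162 *sqrt(38) / 11039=-1498.51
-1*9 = -9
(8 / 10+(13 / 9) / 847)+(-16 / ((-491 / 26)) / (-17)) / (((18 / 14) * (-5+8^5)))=8356494825557 / 10423414285515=0.80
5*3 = 15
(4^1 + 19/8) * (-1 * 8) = -51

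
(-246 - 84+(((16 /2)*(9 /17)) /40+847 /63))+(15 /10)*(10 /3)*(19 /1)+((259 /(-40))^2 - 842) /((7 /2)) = -385596287 /856800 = -450.04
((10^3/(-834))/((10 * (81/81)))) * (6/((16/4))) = -25/139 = -0.18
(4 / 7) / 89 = 4 / 623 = 0.01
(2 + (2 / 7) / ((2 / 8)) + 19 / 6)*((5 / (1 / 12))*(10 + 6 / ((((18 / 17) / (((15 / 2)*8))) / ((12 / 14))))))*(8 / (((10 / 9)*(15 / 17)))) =45626640 / 49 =931155.92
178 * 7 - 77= 1169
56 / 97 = 0.58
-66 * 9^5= -3897234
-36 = -36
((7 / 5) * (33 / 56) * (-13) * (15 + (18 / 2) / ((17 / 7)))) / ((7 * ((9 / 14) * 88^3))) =-689 / 10531840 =-0.00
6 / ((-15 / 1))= -2 / 5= -0.40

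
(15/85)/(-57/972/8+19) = 7776/836893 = 0.01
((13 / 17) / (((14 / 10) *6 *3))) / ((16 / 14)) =65 / 2448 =0.03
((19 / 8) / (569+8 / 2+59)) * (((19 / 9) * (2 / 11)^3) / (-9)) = -361 / 68136552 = -0.00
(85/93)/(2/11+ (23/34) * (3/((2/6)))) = 6358/43617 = 0.15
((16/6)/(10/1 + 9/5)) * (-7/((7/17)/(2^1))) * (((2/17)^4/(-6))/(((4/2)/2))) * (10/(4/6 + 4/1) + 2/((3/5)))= 73600/54784863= 0.00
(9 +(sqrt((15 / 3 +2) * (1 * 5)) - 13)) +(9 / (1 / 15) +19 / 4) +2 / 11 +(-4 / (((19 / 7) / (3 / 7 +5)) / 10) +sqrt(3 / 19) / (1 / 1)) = sqrt(57) / 19 +sqrt(35) +2461 / 44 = 62.25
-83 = -83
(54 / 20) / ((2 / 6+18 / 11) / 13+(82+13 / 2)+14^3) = 891 / 934775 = 0.00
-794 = -794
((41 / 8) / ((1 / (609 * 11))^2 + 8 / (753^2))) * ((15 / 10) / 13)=38639366774547 / 923365456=41846.23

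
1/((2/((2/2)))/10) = 5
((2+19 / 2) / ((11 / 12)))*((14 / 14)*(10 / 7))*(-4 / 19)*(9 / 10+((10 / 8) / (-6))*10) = 6532 / 1463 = 4.46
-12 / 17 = -0.71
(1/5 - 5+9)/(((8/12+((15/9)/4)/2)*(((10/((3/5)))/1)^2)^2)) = 243/3906250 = 0.00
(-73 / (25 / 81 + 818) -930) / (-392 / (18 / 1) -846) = 554841927 / 517670230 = 1.07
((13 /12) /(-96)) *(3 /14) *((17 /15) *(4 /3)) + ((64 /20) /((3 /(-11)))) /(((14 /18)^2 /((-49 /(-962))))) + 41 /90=-3118777 /5818176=-0.54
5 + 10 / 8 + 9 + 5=81 / 4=20.25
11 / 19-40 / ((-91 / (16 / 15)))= 1.05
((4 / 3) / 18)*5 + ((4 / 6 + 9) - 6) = 109 / 27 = 4.04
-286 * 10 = -2860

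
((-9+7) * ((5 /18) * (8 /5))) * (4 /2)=-16 /9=-1.78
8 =8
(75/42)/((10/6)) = 15/14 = 1.07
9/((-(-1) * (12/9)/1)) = 27/4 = 6.75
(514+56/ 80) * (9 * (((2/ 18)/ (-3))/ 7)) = -5147/ 210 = -24.51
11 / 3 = 3.67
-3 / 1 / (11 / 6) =-18 / 11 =-1.64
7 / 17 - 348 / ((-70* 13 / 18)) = 56429 / 7735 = 7.30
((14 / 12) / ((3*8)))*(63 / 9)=49 / 144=0.34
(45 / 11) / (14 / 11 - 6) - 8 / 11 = -911 / 572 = -1.59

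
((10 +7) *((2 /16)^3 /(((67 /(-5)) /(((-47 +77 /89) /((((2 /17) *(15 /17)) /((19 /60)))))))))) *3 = 191641391 /183183360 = 1.05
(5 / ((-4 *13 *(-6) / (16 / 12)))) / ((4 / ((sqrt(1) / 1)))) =5 / 936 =0.01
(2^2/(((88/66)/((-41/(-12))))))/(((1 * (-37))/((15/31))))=-615/4588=-0.13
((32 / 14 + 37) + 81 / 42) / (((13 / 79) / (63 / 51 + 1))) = 866077 / 1547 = 559.84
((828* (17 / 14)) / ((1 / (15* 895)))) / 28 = 47242575 / 98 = 482067.09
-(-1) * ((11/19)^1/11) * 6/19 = 6/361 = 0.02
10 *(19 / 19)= 10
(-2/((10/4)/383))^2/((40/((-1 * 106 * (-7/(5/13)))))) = 2829924188/625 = 4527878.70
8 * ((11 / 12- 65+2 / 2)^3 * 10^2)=-10844952325 / 54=-200832450.46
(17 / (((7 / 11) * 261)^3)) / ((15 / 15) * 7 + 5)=22627 / 73180755396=0.00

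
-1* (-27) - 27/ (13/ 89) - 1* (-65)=-1207/ 13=-92.85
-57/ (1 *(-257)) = 57/ 257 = 0.22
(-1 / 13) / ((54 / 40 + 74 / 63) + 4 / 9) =-420 / 16211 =-0.03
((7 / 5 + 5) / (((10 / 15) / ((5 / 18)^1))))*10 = 80 / 3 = 26.67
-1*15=-15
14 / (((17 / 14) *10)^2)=686 / 7225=0.09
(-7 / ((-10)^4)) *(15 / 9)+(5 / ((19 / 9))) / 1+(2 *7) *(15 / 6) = 4259867 / 114000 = 37.37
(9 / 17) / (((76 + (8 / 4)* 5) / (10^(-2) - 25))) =-1323 / 8600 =-0.15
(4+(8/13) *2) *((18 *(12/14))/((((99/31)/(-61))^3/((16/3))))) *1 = -29428184705792/9810801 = -2999570.04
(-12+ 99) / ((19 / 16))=1392 / 19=73.26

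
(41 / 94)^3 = 68921 / 830584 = 0.08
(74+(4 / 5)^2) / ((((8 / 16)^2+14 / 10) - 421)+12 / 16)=-1866 / 10465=-0.18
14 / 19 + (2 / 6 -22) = -1193 / 57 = -20.93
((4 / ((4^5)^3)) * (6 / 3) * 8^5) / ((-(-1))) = 1 / 4096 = 0.00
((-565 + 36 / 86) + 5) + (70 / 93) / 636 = -711608083 / 1271682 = -559.58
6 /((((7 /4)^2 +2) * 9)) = 32 /243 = 0.13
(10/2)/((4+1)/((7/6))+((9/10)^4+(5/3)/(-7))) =1050000/987781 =1.06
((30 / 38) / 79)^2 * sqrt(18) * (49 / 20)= 6615 * sqrt(2) / 9012004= 0.00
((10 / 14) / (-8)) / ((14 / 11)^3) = -6655 / 153664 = -0.04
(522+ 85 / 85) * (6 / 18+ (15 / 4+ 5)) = 57007 / 12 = 4750.58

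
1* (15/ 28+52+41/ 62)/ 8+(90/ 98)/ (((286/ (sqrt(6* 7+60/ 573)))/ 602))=46175/ 6944+1935* sqrt(1536022)/ 191191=19.19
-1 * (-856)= 856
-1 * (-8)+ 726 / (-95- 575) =2317 / 335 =6.92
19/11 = 1.73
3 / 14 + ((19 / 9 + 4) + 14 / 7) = 1049 / 126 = 8.33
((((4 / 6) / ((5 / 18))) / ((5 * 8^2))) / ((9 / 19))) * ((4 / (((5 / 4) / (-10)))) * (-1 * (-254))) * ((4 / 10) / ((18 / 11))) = -106172 / 3375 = -31.46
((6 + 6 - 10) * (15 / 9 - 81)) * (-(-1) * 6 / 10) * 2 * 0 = 0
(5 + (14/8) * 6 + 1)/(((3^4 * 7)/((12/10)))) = 0.03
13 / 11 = 1.18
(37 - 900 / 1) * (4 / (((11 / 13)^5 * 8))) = -994.80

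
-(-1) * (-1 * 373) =-373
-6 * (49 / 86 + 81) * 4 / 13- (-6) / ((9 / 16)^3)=-15876412 / 135837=-116.88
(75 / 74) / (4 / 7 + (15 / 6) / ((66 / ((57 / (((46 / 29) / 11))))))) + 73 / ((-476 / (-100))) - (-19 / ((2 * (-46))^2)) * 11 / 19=15.40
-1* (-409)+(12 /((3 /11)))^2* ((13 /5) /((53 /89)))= 2348337 /265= 8861.65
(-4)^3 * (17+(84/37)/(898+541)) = -57933760/53243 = -1088.10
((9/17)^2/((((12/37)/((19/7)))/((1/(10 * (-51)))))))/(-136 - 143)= 703/42644840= 0.00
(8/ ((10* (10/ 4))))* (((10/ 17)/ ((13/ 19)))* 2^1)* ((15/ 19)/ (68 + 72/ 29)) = 696/ 112931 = 0.01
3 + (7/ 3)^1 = 16/ 3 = 5.33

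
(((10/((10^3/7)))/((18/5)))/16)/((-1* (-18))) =7/103680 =0.00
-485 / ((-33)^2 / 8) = -3880 / 1089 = -3.56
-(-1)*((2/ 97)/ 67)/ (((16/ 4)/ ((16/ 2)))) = 4/ 6499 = 0.00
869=869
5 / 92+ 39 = 3593 / 92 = 39.05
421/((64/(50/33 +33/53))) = 1574119/111936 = 14.06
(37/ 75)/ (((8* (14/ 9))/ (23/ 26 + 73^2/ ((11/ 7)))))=107684541/ 800800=134.47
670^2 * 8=3591200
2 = 2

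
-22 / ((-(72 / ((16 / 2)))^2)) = 22 / 81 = 0.27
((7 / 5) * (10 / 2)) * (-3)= -21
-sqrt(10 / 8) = -sqrt(5) / 2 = -1.12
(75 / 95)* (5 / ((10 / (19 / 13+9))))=1020 / 247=4.13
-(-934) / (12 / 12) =934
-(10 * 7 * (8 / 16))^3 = -42875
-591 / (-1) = 591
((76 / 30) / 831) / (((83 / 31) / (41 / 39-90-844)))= -8572306 / 8069841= -1.06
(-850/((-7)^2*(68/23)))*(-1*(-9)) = -5175/98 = -52.81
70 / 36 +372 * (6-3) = 20123 / 18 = 1117.94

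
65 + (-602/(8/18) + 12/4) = -2573/2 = -1286.50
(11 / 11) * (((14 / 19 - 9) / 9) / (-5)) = 157 / 855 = 0.18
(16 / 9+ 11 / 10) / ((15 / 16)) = 2072 / 675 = 3.07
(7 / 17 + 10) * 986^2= 10122276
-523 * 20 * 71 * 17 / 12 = -3156305 / 3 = -1052101.67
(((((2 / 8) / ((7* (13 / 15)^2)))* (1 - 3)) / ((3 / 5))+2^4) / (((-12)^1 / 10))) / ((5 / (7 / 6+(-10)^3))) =17278741 / 6552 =2637.17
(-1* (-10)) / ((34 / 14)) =70 / 17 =4.12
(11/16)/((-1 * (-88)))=1/128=0.01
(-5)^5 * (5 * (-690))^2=-37195312500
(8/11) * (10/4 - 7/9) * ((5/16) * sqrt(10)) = 155 * sqrt(10)/396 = 1.24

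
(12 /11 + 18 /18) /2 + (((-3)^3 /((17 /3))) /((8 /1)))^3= 23081893 /27670016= 0.83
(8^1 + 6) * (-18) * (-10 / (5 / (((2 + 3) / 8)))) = 315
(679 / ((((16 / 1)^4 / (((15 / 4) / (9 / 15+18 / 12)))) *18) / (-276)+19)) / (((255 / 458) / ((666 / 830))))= -793937046 / 1926482041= -0.41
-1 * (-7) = 7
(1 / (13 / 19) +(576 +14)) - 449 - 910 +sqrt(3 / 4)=-9978 / 13 +sqrt(3) / 2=-766.67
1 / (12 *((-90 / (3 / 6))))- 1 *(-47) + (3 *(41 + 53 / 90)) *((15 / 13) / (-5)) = 511259 / 28080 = 18.21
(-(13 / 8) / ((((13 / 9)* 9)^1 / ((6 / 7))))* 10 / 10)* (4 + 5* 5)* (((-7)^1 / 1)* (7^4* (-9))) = -1879983 / 4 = -469995.75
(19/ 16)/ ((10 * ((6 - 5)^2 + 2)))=19/ 480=0.04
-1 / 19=-0.05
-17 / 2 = -8.50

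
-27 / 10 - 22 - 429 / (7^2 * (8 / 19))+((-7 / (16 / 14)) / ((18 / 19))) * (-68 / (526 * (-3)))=-318526241 / 6958980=-45.77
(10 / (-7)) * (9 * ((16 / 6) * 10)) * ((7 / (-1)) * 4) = 9600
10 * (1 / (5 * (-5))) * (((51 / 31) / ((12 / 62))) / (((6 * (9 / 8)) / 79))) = -5372 / 135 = -39.79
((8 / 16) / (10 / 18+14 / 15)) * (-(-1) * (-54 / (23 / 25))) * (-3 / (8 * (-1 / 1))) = -91125 / 12328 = -7.39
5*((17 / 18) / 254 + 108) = 2468965 / 4572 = 540.02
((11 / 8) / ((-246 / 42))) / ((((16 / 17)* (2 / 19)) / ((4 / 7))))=-3553 / 2624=-1.35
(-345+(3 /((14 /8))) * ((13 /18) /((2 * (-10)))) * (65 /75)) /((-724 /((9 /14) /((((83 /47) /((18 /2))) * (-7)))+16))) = 137318085703 /18550400400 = 7.40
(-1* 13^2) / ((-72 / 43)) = 7267 / 72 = 100.93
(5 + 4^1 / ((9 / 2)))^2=2809 / 81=34.68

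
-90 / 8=-45 / 4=-11.25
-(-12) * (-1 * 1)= -12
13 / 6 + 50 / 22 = 293 / 66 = 4.44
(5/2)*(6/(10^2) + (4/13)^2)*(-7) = -9149/3380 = -2.71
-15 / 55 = -3 / 11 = -0.27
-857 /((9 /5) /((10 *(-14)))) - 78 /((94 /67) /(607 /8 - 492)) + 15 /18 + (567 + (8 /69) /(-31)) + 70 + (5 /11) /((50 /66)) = 1090928996621 /12063960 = 90428.76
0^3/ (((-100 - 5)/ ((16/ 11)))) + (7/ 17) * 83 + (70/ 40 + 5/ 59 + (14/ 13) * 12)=2552217/ 52156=48.93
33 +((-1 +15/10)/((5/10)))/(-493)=16268/493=33.00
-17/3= -5.67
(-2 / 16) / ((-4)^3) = 1 / 512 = 0.00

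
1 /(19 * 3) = 1 /57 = 0.02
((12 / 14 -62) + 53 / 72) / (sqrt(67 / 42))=-47.83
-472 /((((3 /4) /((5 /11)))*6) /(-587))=27986.26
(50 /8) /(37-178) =-25 /564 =-0.04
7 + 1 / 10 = 71 / 10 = 7.10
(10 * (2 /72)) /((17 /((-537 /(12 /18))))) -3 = -1099 /68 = -16.16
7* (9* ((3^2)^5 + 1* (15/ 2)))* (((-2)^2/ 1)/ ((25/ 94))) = 1398930372/ 25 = 55957214.88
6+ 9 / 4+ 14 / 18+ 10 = 685 / 36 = 19.03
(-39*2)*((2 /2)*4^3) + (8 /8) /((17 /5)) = -84859 /17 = -4991.71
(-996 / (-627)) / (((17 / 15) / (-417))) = -2076660 / 3553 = -584.48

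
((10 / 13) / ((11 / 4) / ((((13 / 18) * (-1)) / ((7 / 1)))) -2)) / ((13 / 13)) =-4 / 149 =-0.03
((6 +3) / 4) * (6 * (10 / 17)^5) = 1350000 / 1419857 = 0.95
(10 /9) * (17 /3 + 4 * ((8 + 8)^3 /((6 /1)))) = 82090 /27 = 3040.37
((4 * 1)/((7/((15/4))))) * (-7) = -15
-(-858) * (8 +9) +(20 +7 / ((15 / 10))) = 43832 / 3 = 14610.67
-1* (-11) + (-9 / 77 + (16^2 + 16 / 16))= 20627 / 77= 267.88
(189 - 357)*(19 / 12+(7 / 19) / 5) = -26446 / 95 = -278.38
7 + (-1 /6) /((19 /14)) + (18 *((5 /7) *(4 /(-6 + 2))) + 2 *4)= 2.02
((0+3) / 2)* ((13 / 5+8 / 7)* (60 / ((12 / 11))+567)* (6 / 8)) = 366669 / 140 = 2619.06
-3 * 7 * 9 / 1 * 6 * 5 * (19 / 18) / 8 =-748.12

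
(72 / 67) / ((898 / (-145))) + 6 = 5.83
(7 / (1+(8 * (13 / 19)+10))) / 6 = 133 / 1878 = 0.07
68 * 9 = 612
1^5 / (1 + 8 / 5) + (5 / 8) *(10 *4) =25.38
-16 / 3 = -5.33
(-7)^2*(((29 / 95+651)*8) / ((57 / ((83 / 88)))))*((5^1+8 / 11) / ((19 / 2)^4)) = 2.97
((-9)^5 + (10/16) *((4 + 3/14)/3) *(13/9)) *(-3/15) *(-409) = -73031179469/15120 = -4830104.46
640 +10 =650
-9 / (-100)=9 / 100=0.09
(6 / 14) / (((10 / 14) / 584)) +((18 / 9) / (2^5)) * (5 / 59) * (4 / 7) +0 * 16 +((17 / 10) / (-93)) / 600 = 80751772079 / 230454000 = 350.40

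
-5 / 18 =-0.28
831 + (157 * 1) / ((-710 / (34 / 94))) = 27727801 / 33370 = 830.92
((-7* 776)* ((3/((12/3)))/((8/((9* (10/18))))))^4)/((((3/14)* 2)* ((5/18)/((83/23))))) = -11982907125/1507328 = -7949.77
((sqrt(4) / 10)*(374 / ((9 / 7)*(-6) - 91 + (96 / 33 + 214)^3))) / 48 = 1742279 / 11410019936520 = 0.00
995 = 995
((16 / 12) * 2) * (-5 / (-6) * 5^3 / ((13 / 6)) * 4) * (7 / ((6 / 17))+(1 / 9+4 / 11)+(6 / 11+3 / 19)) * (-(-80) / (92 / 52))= 63236000000 / 129789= 487221.57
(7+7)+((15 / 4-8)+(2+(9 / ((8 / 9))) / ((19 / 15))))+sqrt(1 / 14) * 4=2 * sqrt(14) / 7+3001 / 152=20.81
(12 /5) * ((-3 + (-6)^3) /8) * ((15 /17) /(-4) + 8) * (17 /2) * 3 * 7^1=-7298613 /80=-91232.66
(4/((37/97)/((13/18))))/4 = 1261/666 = 1.89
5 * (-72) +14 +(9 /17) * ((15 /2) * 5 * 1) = -326.15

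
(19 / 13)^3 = 6859 / 2197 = 3.12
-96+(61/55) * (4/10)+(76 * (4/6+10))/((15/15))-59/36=7063367/9900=713.47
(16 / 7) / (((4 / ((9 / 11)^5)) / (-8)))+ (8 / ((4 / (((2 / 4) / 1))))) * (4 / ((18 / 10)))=5541028 / 10146213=0.55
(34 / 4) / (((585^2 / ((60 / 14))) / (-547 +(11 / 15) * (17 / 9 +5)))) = -0.06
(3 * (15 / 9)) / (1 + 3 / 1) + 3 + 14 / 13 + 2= 381 / 52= 7.33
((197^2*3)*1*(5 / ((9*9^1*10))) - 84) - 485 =8083 / 54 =149.69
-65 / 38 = -1.71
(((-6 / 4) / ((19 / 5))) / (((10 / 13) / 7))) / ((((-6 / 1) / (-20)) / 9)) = -4095 / 38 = -107.76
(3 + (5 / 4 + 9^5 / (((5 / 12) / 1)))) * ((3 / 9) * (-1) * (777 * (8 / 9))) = -1468238366 / 45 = -32627519.24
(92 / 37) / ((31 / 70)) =6440 / 1147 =5.61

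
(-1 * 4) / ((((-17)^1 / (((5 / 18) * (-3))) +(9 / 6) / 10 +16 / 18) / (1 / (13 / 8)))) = -5760 / 50167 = -0.11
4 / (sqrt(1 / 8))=8*sqrt(2)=11.31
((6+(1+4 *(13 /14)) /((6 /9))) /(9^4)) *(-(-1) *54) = 61 /567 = 0.11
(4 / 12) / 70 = 1 / 210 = 0.00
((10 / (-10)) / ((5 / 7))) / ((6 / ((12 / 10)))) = -7 / 25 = -0.28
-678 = -678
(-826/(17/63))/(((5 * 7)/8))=-699.67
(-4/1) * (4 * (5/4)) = -20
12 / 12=1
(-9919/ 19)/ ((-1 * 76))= 9919/ 1444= 6.87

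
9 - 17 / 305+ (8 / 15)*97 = 60.68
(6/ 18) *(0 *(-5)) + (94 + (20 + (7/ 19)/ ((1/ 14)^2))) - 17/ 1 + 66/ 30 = 16284/ 95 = 171.41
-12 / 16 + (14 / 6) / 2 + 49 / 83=1003 / 996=1.01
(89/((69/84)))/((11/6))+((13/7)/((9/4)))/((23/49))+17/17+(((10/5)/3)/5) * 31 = 751303/11385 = 65.99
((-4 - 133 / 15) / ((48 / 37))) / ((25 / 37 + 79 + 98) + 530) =-264217 / 18852480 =-0.01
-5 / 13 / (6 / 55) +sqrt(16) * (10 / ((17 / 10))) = 26525 / 1326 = 20.00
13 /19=0.68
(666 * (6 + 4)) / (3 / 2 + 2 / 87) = 231768 / 53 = 4372.98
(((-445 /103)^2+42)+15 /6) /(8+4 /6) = 4020753 /551668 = 7.29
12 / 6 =2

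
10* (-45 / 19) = -450 / 19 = -23.68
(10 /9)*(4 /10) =0.44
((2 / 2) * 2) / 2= 1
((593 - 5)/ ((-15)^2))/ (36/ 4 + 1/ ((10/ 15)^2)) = 784/ 3375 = 0.23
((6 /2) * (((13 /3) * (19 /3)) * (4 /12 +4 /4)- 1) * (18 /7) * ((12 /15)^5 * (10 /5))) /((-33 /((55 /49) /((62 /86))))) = -5459968 /643125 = -8.49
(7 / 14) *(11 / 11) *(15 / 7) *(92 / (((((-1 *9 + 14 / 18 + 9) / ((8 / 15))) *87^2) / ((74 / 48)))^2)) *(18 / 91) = 125948 / 331145427795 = 0.00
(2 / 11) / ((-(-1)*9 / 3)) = 2 / 33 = 0.06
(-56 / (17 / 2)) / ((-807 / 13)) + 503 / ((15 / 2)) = 1535906 / 22865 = 67.17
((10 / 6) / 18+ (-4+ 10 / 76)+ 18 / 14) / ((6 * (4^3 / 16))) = -4471 / 43092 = -0.10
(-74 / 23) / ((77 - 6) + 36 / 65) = -4810 / 106973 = -0.04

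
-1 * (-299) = 299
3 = 3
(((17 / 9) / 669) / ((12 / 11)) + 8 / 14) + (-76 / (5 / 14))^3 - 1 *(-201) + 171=-609194544714391 / 63220500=-9636028.58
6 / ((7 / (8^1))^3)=3072 / 343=8.96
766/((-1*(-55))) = 13.93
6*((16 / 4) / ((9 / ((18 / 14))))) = 24 / 7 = 3.43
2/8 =1/4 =0.25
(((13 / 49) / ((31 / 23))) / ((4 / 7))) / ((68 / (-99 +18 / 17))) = -0.50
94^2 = 8836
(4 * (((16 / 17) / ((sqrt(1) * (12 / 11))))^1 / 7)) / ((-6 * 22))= -4 / 1071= -0.00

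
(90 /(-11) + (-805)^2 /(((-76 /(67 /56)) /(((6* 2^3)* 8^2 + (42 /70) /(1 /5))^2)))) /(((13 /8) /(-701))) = 452240514782405595 /10868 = 41612119505190.06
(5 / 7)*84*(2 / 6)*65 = 1300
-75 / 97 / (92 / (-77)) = 5775 / 8924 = 0.65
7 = 7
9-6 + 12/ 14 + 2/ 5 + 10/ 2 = 324/ 35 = 9.26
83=83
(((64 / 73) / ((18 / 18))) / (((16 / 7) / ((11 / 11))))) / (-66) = -14 / 2409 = -0.01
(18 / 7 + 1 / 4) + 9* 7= 1843 / 28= 65.82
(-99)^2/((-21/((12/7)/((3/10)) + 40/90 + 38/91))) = -1955118/637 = -3069.26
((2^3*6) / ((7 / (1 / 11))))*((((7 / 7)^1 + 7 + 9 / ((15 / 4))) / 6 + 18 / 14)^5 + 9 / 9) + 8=4912917358792 / 29779903125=164.97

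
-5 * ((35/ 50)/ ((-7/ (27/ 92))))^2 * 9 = -6561/ 169280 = -0.04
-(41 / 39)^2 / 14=-1681 / 21294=-0.08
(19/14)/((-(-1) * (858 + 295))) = 19/16142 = 0.00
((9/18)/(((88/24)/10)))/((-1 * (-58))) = 15/638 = 0.02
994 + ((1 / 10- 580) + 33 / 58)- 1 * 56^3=-25404193 / 145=-175201.33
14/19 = 0.74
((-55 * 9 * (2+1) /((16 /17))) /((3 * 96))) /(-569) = 0.01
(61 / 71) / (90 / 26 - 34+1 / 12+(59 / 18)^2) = -64233 / 1473676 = -0.04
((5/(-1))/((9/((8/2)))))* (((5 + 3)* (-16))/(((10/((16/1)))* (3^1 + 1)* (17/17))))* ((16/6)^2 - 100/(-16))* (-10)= -1231360/81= -15201.98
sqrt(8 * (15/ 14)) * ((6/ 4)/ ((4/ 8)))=8.78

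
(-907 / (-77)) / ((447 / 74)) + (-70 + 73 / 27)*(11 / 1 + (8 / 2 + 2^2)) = -395478317 / 309771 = -1276.68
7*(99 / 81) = 77 / 9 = 8.56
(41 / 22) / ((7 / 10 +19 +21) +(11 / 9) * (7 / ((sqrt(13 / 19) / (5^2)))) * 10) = -7987005 / 703894321603 +32287500 * sqrt(247) / 703894321603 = 0.00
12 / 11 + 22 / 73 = 1118 / 803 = 1.39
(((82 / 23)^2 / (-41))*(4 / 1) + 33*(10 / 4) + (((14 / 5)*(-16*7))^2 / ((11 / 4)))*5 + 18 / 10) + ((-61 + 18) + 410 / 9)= 18737781719 / 104742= 178894.63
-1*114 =-114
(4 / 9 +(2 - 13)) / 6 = -95 / 54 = -1.76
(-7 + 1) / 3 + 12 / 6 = 0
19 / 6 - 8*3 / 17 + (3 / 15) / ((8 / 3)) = 3733 / 2040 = 1.83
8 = 8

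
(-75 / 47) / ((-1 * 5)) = 15 / 47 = 0.32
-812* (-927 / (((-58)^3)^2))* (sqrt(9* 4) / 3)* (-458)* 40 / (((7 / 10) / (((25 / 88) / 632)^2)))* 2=-3316921875 / 7930480532474368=-0.00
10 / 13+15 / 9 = 95 / 39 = 2.44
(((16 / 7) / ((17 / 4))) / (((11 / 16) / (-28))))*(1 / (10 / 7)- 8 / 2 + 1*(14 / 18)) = 464896 / 8415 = 55.25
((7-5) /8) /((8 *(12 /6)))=1 /64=0.02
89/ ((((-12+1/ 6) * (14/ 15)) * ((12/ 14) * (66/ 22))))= -445/ 142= -3.13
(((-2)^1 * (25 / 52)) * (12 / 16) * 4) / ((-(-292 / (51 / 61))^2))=195075 / 8248950944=0.00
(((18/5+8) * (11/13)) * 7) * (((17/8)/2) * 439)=16664879/520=32047.84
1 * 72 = 72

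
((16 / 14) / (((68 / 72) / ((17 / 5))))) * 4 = 576 / 35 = 16.46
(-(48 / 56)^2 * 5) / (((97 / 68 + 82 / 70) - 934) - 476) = 20400 / 7815773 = 0.00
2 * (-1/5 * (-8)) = 16/5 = 3.20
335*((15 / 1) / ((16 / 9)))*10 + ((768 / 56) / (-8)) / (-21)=11080157 / 392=28265.71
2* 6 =12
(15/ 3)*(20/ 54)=50/ 27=1.85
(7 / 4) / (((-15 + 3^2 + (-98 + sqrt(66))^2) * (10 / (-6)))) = -3171 / 28392950 -1029 * sqrt(66) / 454287200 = -0.00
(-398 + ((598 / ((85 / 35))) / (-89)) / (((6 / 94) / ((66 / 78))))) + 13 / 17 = -1969525 / 4539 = -433.91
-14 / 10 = -7 / 5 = -1.40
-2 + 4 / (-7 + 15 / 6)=-26 / 9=-2.89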